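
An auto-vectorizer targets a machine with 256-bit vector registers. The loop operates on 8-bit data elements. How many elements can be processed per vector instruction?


Width = SIMD bits / data type bits
= 256 / 8 = 32

32


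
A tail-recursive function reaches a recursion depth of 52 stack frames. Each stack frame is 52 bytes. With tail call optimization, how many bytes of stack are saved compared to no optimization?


Without TCO: 52 * 52 = 2704 bytes
With TCO: reuse 1 frame = 52 bytes
Savings = 2704 - 52 = 2652

2652


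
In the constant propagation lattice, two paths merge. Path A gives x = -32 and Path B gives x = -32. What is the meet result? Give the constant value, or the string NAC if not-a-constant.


Meet operation: if both paths give the same constant, result is that constant; if they differ, result is NAC (not-a-constant).
Path A: -32, Path B: -32 -> equal
Result: constant -> -32

-32


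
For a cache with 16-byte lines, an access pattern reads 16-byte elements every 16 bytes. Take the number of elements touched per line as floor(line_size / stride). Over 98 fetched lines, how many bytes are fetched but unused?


Elements per line = floor(16 / 16) = 1
Bytes used per line = 1 * 16 = 16
Wasted per line = 16 - 16 = 0
Total wasted = 0 * 98 = 0

0


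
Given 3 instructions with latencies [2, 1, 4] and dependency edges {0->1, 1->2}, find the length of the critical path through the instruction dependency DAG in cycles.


Compute longest path through dependency graph: dist(Ik) = max over predecessors of dist + latency(Ik).
dist(I0) = latency 2 = 2
dist(I1) = dist(I0) + 1 = 2 + 1 = 3
dist(I2) = dist(I1) + 4 = 3 + 4 = 7
Critical path = max dist = 7

7


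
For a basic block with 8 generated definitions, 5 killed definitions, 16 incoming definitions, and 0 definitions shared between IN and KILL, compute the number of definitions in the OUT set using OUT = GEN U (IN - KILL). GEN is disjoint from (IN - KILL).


IN - KILL: 16 - 0 = 16 surviving definitions
OUT = GEN + surviving = 8 + 16 = 24

24


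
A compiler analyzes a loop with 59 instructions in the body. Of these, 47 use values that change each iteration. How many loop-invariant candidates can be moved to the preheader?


Invariant candidates = total - loop-dependent
= 59 - 47 = 12

12


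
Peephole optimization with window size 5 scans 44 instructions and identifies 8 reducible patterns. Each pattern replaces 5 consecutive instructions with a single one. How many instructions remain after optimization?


Each match removes 4 instructions.
Total removed = 8 * 4 = 32
Remaining = 44 - 32 = 12

12


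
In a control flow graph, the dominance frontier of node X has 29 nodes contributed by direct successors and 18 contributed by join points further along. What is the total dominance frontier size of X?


DF(X) = direct successor contributions + join point contributions
= 29 + 18 = 47

47


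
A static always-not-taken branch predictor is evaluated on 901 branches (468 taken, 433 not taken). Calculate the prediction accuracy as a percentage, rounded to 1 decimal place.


Predictor: always-not-taken
Correct predictions = 433
Accuracy = 433 / 901 * 100 = 48.1%

48.1


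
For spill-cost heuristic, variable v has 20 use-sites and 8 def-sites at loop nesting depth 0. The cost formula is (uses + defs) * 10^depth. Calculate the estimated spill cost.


uses + defs = 20 + 8 = 28
10^0 = 1
Spill cost = 28 * 1 = 28

28


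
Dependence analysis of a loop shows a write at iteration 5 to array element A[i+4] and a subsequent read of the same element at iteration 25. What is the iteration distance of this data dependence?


Distance = read iteration - write iteration
= 25 - 5 = 20

20


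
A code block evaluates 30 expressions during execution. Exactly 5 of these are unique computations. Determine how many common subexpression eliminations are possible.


CSE count = total expressions - unique expressions
= 30 - 5 = 25

25


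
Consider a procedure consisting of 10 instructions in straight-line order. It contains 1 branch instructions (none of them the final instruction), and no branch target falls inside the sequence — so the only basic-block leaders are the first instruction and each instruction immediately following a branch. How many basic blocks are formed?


With no in-sequence branch targets, the leaders are the first instruction plus the instruction after each branch.
Number of basic blocks = branches + 1
= 1 + 1 = 2

2


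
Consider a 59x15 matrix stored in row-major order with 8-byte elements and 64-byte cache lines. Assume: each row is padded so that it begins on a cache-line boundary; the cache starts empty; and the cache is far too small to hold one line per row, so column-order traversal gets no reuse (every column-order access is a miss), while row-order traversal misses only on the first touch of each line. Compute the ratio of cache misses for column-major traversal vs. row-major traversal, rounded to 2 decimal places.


Each row occupies 15 * 8 = 120 bytes and starts on a line boundary, so it spans ceil(120 / 64) = 2 cache lines.
Row-major traversal misses (one per line touched): 59 * ceil(15 * 8 / 64) = 118
Column-major traversal misses (no reuse, every access misses): 59 * 15 = 885
Ratio = 885 / 118 = 7.5

7.5


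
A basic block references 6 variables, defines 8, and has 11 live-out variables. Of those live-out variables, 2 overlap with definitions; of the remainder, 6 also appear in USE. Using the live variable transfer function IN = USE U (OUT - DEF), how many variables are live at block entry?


OUT - DEF: 11 - 2 = 9
|IN| = |USE| + |OUT - DEF| - |USE ∩ (OUT - DEF)| = 6 + 9 - 6 = 9

9


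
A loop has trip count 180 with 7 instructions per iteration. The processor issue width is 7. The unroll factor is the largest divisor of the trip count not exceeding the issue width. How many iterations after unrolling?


Largest divisor of 180 <= 7 is 6
New iterations = 180 / 6 = 30

30


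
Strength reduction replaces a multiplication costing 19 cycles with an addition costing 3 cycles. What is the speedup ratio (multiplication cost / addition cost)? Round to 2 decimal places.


Ratio = mult_cost / add_cost = 19 / 3 = 6.33

6.33


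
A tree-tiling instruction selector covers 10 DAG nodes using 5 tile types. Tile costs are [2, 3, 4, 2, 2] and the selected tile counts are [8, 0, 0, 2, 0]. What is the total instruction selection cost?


Total cost = sum(count_i * cost_i)
= 8*2 + 0*3 + 0*4 + 2*2 + 0*2
= 20

20


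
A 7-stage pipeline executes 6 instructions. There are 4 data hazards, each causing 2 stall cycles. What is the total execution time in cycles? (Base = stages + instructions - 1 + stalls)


Base cycles = 7 + 6 - 1 = 12
Total stalls = 4 * 2 = 8
Total = 12 + 8 = 20

20


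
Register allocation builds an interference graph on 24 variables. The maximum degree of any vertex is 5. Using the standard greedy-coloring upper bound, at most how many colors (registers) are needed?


Greedy coloring never needs more than (max_degree + 1) colors: when coloring a vertex, at most max_degree neighbors are already colored.
Upper bound = 5 + 1 = 6

6


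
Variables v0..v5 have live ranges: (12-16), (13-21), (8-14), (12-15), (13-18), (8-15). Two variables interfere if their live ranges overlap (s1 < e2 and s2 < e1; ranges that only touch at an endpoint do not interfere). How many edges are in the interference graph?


Check all pairs for overlapping intervals.
Two intervals (s1,e1) and (s2,e2) overlap if s1 < e2 and s2 < e1.
v0 (12-16) vs v1..v5: overlaps v1, v2, v3, v4, v5 -> 5
v1 (13-21) vs v2..v5: overlaps v2, v3, v4, v5 -> 4
v2 (8-14) vs v3..v5: overlaps v3, v4, v5 -> 3
v3 (12-15) vs v4..v5: overlaps v4, v5 -> 2
v4 (13-18) vs v5: overlaps v5 -> 1
Total overlapping pairs = 5 + 4 + 3 + 2 + 1 = 15

15


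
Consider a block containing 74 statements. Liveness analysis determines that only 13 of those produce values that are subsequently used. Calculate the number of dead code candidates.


Dead code = total statements - live definitions
= 74 - 13 = 61

61


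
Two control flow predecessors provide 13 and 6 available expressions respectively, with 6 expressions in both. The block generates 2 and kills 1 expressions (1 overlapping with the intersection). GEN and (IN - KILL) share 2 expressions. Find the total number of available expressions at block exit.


IN = intersection of predecessors = 6
IN - KILL = 6 - 1 = 5
|OUT| = |GEN| + |IN - KILL| - |GEN ∩ (IN - KILL)| = 2 + 5 - 2 = 5

5


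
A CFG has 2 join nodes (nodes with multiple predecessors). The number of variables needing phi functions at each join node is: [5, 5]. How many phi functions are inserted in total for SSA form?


Total phi functions = sum of phi functions at each join node
= 5 + 5 = 10

10


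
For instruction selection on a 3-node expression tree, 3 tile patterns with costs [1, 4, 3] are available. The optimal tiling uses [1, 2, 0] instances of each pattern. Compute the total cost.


Total cost = sum(count_i * cost_i)
= 1*1 + 2*4 + 0*3
= 9

9


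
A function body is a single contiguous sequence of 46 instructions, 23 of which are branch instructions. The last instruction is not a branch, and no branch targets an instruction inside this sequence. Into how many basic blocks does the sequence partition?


With no in-sequence branch targets, the leaders are the first instruction plus the instruction after each branch.
Number of basic blocks = branches + 1
= 23 + 1 = 24

24


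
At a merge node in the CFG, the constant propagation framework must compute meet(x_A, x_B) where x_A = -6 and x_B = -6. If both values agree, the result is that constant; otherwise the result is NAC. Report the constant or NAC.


Meet operation: if both paths give the same constant, result is that constant; if they differ, result is NAC (not-a-constant).
Path A: -6, Path B: -6 -> equal
Result: constant -> -6

-6


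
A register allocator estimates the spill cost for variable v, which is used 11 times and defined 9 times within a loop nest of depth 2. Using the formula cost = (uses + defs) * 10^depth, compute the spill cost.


uses + defs = 11 + 9 = 20
10^2 = 100
Spill cost = 20 * 100 = 2000

2000


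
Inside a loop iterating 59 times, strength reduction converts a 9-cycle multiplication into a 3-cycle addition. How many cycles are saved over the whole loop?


Per-iteration saving = 9 - 3 = 6
Total saved = 59 * 6 = 354

354


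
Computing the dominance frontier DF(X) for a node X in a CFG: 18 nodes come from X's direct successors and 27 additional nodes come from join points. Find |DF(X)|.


DF(X) = direct successor contributions + join point contributions
= 18 + 27 = 45

45


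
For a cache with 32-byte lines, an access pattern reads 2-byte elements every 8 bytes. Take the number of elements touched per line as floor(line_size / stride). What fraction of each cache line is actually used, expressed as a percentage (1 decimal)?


Elements per cache line = floor(32 / 8) = 4
Bytes used = 4 * 2 = 8
Utilization = 8 / 32 * 100 = 25.0%

25.0


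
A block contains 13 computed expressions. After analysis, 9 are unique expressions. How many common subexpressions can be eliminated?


CSE count = total expressions - unique expressions
= 13 - 9 = 4

4


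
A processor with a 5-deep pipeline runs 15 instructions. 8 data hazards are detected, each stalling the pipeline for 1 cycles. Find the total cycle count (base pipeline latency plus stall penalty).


Base cycles = 5 + 15 - 1 = 19
Total stalls = 8 * 1 = 8
Total = 19 + 8 = 27

27


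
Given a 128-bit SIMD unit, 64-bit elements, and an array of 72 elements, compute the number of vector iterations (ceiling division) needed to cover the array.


Width = 128 / 64 = 2 elements per vector op
Iterations = ceil(72 / 2) = 36

36


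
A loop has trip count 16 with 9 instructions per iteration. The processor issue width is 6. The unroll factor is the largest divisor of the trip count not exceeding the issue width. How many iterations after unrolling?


Largest divisor of 16 <= 6 is 4
New iterations = 16 / 4 = 4

4


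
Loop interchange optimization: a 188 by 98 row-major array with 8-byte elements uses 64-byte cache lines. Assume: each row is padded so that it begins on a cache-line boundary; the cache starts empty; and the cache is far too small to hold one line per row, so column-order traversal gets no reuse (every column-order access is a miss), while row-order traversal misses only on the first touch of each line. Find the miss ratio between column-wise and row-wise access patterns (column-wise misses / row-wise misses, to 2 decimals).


Each row occupies 98 * 8 = 784 bytes and starts on a line boundary, so it spans ceil(784 / 64) = 13 cache lines.
Row-major traversal misses (one per line touched): 188 * ceil(98 * 8 / 64) = 2444
Column-major traversal misses (no reuse, every access misses): 188 * 98 = 18424
Ratio = 18424 / 2444 = 7.54

7.54


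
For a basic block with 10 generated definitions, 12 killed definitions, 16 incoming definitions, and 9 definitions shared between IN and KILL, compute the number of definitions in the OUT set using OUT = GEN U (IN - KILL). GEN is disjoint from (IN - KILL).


IN - KILL: 16 - 9 = 7 surviving definitions
OUT = GEN + surviving = 10 + 7 = 17

17


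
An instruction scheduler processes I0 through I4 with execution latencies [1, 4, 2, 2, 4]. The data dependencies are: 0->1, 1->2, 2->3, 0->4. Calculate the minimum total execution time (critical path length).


Compute longest path through dependency graph: dist(Ik) = max over predecessors of dist + latency(Ik).
dist(I0) = latency 1 = 1
dist(I1) = dist(I0) + 4 = 1 + 4 = 5
dist(I2) = dist(I1) + 2 = 5 + 2 = 7
dist(I3) = dist(I2) + 2 = 7 + 2 = 9
dist(I4) = dist(I0) + 4 = 1 + 4 = 5
Critical path = max dist = 9

9


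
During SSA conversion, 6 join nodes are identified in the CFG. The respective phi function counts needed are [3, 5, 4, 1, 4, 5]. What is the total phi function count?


Total phi functions = sum of phi functions at each join node
= 3 + 5 + 4 + 1 + 4 + 5 = 22

22


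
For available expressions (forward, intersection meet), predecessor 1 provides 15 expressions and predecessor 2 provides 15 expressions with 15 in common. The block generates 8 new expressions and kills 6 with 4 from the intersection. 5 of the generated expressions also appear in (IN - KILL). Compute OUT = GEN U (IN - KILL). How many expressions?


IN = intersection of predecessors = 15
IN - KILL = 15 - 4 = 11
|OUT| = |GEN| + |IN - KILL| - |GEN ∩ (IN - KILL)| = 8 + 11 - 5 = 14

14


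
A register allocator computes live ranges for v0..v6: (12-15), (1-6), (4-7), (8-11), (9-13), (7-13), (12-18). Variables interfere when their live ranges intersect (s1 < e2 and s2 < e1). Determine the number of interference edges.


Check all pairs for overlapping intervals.
Two intervals (s1,e1) and (s2,e2) overlap if s1 < e2 and s2 < e1.
v0 (12-15) vs v1..v6: overlaps v4, v5, v6 -> 3
v1 (1-6) vs v2..v6: overlaps v2 -> 1
v2 (4-7) vs v3..v6: overlaps none -> 0
v3 (8-11) vs v4..v6: overlaps v4, v5 -> 2
v4 (9-13) vs v5..v6: overlaps v5, v6 -> 2
v5 (7-13) vs v6: overlaps v6 -> 1
Total overlapping pairs = 3 + 1 + 0 + 2 + 2 + 1 = 9

9


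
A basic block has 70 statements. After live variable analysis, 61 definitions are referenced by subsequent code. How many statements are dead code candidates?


Dead code = total statements - live definitions
= 70 - 61 = 9

9


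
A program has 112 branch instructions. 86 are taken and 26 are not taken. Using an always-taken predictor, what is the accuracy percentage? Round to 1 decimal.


Predictor: always-taken
Correct predictions = 86
Accuracy = 86 / 112 * 100 = 76.8%

76.8


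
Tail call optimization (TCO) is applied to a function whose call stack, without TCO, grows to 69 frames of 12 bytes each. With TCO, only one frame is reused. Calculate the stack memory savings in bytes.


Without TCO: 69 * 12 = 828 bytes
With TCO: reuse 1 frame = 12 bytes
Savings = 828 - 12 = 816

816


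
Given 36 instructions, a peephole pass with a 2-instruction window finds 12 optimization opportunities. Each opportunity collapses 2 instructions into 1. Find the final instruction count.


Each match removes 1 instructions.
Total removed = 12 * 1 = 12
Remaining = 36 - 12 = 24

24


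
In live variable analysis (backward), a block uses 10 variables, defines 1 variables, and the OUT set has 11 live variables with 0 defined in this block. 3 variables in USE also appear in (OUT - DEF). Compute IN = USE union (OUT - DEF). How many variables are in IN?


OUT - DEF: 11 - 0 = 11
|IN| = |USE| + |OUT - DEF| - |USE ∩ (OUT - DEF)| = 10 + 11 - 3 = 18

18


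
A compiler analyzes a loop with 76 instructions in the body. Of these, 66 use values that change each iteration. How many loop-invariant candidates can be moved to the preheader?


Invariant candidates = total - loop-dependent
= 76 - 66 = 10

10


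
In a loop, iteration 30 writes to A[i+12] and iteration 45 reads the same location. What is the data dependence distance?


Distance = read iteration - write iteration
= 45 - 30 = 15

15


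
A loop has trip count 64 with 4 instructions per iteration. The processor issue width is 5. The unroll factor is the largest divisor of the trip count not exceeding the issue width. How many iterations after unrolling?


Largest divisor of 64 <= 5 is 4
New iterations = 64 / 4 = 16

16


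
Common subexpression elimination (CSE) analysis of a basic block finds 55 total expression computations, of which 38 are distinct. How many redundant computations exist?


CSE count = total expressions - unique expressions
= 55 - 38 = 17

17


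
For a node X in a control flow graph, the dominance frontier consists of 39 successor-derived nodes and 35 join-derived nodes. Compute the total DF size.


DF(X) = direct successor contributions + join point contributions
= 39 + 35 = 74

74


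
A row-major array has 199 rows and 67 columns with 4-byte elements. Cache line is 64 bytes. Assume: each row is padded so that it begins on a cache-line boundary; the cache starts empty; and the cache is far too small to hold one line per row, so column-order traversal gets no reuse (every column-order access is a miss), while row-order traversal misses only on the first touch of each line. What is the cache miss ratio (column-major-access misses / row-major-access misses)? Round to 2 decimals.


Each row occupies 67 * 4 = 268 bytes and starts on a line boundary, so it spans ceil(268 / 64) = 5 cache lines.
Row-major traversal misses (one per line touched): 199 * ceil(67 * 4 / 64) = 995
Column-major traversal misses (no reuse, every access misses): 199 * 67 = 13333
Ratio = 13333 / 995 = 13.4

13.4


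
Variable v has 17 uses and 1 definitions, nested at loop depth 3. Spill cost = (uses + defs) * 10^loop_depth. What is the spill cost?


uses + defs = 17 + 1 = 18
10^3 = 1000
Spill cost = 18 * 1000 = 18000

18000


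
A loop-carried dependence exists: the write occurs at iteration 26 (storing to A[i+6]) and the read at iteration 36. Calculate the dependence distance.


Distance = read iteration - write iteration
= 36 - 26 = 10

10


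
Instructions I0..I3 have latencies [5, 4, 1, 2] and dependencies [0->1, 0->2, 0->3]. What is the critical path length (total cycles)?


Compute longest path through dependency graph: dist(Ik) = max over predecessors of dist + latency(Ik).
dist(I0) = latency 5 = 5
dist(I1) = dist(I0) + 4 = 5 + 4 = 9
dist(I2) = dist(I0) + 1 = 5 + 1 = 6
dist(I3) = dist(I0) + 2 = 5 + 2 = 7
Critical path = max dist = 9

9


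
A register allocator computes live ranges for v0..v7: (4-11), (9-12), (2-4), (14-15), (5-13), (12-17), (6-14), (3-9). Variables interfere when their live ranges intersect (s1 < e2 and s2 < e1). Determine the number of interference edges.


Check all pairs for overlapping intervals.
Two intervals (s1,e1) and (s2,e2) overlap if s1 < e2 and s2 < e1.
v0 (4-11) vs v1..v7: overlaps v1, v4, v6, v7 -> 4
v1 (9-12) vs v2..v7: overlaps v4, v6 -> 2
v2 (2-4) vs v3..v7: overlaps v7 -> 1
v3 (14-15) vs v4..v7: overlaps v5 -> 1
v4 (5-13) vs v5..v7: overlaps v5, v6, v7 -> 3
v5 (12-17) vs v6..v7: overlaps v6 -> 1
v6 (6-14) vs v7: overlaps v7 -> 1
Total overlapping pairs = 4 + 2 + 1 + 1 + 3 + 1 + 1 = 13

13


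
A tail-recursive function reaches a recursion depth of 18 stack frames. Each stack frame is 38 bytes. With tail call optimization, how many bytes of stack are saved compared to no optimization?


Without TCO: 18 * 38 = 684 bytes
With TCO: reuse 1 frame = 38 bytes
Savings = 684 - 38 = 646

646


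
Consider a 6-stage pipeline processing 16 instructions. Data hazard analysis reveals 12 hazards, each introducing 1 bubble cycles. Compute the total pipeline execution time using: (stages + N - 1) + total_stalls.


Base cycles = 6 + 16 - 1 = 21
Total stalls = 12 * 1 = 12
Total = 21 + 12 = 33

33


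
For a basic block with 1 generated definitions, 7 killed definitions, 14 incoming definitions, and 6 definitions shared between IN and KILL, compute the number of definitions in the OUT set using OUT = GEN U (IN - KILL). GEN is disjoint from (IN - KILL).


IN - KILL: 14 - 6 = 8 surviving definitions
OUT = GEN + surviving = 1 + 8 = 9

9


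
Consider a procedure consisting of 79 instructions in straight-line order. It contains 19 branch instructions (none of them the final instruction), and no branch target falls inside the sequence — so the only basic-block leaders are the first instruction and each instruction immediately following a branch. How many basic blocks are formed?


With no in-sequence branch targets, the leaders are the first instruction plus the instruction after each branch.
Number of basic blocks = branches + 1
= 19 + 1 = 20

20


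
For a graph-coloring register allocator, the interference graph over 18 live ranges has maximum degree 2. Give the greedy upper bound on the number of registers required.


Greedy coloring never needs more than (max_degree + 1) colors: when coloring a vertex, at most max_degree neighbors are already colored.
Upper bound = 2 + 1 = 3

3


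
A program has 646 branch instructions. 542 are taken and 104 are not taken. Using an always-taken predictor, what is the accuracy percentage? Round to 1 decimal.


Predictor: always-taken
Correct predictions = 542
Accuracy = 542 / 646 * 100 = 83.9%

83.9


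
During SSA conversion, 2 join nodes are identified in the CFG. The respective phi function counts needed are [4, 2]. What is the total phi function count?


Total phi functions = sum of phi functions at each join node
= 4 + 2 = 6

6


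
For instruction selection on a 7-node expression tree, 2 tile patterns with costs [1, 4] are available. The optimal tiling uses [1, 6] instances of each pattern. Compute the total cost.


Total cost = sum(count_i * cost_i)
= 1*1 + 6*4
= 25

25


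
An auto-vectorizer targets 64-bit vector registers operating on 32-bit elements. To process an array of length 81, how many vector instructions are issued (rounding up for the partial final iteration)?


Width = 64 / 32 = 2 elements per vector op
Iterations = ceil(81 / 2) = 41

41


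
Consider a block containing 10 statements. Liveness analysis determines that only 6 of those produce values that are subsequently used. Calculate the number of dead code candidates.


Dead code = total statements - live definitions
= 10 - 6 = 4

4


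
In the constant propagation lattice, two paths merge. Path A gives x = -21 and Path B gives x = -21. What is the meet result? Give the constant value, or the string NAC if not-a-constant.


Meet operation: if both paths give the same constant, result is that constant; if they differ, result is NAC (not-a-constant).
Path A: -21, Path B: -21 -> equal
Result: constant -> -21

-21


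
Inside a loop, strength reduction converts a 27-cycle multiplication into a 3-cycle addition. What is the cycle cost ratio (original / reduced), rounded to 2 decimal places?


Ratio = mult_cost / add_cost = 27 / 3 = 9.0

9.0


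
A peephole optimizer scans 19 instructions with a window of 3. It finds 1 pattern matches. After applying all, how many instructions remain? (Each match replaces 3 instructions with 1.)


Each match removes 2 instructions.
Total removed = 1 * 2 = 2
Remaining = 19 - 2 = 17

17


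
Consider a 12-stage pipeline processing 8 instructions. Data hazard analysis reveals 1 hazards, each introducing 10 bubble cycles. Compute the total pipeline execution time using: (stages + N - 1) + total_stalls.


Base cycles = 12 + 8 - 1 = 19
Total stalls = 1 * 10 = 10
Total = 19 + 10 = 29

29


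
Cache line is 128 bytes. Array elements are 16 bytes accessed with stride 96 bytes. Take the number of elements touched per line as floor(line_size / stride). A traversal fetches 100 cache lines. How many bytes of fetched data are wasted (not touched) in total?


Elements per line = floor(128 / 96) = 1
Bytes used per line = 1 * 16 = 16
Wasted per line = 128 - 16 = 112
Total wasted = 112 * 100 = 11200

11200


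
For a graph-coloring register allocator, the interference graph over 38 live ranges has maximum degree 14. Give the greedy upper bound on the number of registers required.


Greedy coloring never needs more than (max_degree + 1) colors: when coloring a vertex, at most max_degree neighbors are already colored.
Upper bound = 14 + 1 = 15

15


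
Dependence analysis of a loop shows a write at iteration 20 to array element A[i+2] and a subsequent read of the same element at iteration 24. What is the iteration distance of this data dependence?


Distance = read iteration - write iteration
= 24 - 20 = 4

4


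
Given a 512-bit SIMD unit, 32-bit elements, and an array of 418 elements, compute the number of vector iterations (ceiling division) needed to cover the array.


Width = 512 / 32 = 16 elements per vector op
Iterations = ceil(418 / 16) = 27

27


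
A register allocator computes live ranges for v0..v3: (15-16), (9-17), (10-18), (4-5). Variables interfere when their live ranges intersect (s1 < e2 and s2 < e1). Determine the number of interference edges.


Check all pairs for overlapping intervals.
Two intervals (s1,e1) and (s2,e2) overlap if s1 < e2 and s2 < e1.
v0 (15-16) vs v1..v3: overlaps v1, v2 -> 2
v1 (9-17) vs v2..v3: overlaps v2 -> 1
v2 (10-18) vs v3: overlaps none -> 0
Total overlapping pairs = 2 + 1 + 0 = 3

3


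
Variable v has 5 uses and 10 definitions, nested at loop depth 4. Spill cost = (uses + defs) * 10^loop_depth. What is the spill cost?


uses + defs = 5 + 10 = 15
10^4 = 10000
Spill cost = 15 * 10000 = 150000

150000


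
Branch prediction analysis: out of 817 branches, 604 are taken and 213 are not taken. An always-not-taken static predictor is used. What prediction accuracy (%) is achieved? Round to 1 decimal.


Predictor: always-not-taken
Correct predictions = 213
Accuracy = 213 / 817 * 100 = 26.1%

26.1


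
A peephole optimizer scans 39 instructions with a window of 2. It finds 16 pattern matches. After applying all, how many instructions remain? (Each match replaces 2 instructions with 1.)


Each match removes 1 instructions.
Total removed = 16 * 1 = 16
Remaining = 39 - 16 = 23

23


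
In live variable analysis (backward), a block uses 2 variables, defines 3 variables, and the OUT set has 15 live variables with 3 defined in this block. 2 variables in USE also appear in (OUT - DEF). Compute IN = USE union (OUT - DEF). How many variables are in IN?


OUT - DEF: 15 - 3 = 12
|IN| = |USE| + |OUT - DEF| - |USE ∩ (OUT - DEF)| = 2 + 12 - 2 = 12

12


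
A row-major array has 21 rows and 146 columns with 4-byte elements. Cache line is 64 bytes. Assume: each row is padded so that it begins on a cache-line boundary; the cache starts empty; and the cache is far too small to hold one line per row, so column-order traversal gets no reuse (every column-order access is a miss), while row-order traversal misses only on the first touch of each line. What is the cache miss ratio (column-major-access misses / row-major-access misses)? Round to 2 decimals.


Each row occupies 146 * 4 = 584 bytes and starts on a line boundary, so it spans ceil(584 / 64) = 10 cache lines.
Row-major traversal misses (one per line touched): 21 * ceil(146 * 4 / 64) = 210
Column-major traversal misses (no reuse, every access misses): 21 * 146 = 3066
Ratio = 3066 / 210 = 14.6

14.6


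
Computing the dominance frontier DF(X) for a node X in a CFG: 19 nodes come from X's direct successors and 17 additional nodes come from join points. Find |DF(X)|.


DF(X) = direct successor contributions + join point contributions
= 19 + 17 = 36

36


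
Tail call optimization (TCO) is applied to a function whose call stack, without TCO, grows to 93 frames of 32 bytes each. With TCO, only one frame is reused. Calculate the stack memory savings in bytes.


Without TCO: 93 * 32 = 2976 bytes
With TCO: reuse 1 frame = 32 bytes
Savings = 2976 - 32 = 2944

2944


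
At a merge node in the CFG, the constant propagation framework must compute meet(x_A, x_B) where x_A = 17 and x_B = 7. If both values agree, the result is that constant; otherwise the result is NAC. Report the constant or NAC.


Meet operation: if both paths give the same constant, result is that constant; if they differ, result is NAC (not-a-constant).
Path A: 17, Path B: 7 -> differ
Result: not-a-constant -> NAC

NAC


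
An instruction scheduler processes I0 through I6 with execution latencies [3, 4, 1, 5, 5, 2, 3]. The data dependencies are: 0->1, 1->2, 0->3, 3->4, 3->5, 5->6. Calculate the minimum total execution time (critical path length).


Compute longest path through dependency graph: dist(Ik) = max over predecessors of dist + latency(Ik).
dist(I0) = latency 3 = 3
dist(I1) = dist(I0) + 4 = 3 + 4 = 7
dist(I2) = dist(I1) + 1 = 7 + 1 = 8
dist(I3) = dist(I0) + 5 = 3 + 5 = 8
dist(I4) = dist(I3) + 5 = 8 + 5 = 13
dist(I5) = dist(I3) + 2 = 8 + 2 = 10
dist(I6) = dist(I5) + 3 = 10 + 3 = 13
Critical path = max dist = 13

13


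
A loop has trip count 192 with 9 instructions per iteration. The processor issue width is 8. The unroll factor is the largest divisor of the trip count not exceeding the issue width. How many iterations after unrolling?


Largest divisor of 192 <= 8 is 8
New iterations = 192 / 8 = 24

24


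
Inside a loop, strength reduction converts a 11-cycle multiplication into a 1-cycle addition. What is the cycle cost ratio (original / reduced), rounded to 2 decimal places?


Ratio = mult_cost / add_cost = 11 / 1 = 11.0

11.0


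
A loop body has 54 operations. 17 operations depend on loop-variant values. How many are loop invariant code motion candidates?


Invariant candidates = total - loop-dependent
= 54 - 17 = 37

37


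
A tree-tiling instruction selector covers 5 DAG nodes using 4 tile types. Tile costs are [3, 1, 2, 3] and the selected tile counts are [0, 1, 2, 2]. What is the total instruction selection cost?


Total cost = sum(count_i * cost_i)
= 0*3 + 1*1 + 2*2 + 2*3
= 11

11


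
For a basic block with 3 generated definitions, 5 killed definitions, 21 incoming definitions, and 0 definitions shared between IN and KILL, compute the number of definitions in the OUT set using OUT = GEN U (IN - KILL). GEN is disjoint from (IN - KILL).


IN - KILL: 21 - 0 = 21 surviving definitions
OUT = GEN + surviving = 3 + 21 = 24

24


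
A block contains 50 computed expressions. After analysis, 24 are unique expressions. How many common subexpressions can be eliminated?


CSE count = total expressions - unique expressions
= 50 - 24 = 26

26


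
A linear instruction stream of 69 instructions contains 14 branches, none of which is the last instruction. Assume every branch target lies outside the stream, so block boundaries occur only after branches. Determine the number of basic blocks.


With no in-sequence branch targets, the leaders are the first instruction plus the instruction after each branch.
Number of basic blocks = branches + 1
= 14 + 1 = 15

15


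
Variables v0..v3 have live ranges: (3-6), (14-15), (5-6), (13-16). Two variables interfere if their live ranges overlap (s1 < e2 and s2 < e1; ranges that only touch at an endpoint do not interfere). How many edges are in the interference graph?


Check all pairs for overlapping intervals.
Two intervals (s1,e1) and (s2,e2) overlap if s1 < e2 and s2 < e1.
v0 (3-6) vs v1..v3: overlaps v2 -> 1
v1 (14-15) vs v2..v3: overlaps v3 -> 1
v2 (5-6) vs v3: overlaps none -> 0
Total overlapping pairs = 1 + 1 + 0 = 2

2


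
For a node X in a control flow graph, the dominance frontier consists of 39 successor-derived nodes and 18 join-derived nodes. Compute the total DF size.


DF(X) = direct successor contributions + join point contributions
= 39 + 18 = 57

57


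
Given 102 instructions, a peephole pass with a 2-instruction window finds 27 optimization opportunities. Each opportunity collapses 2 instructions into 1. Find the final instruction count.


Each match removes 1 instructions.
Total removed = 27 * 1 = 27
Remaining = 102 - 27 = 75

75


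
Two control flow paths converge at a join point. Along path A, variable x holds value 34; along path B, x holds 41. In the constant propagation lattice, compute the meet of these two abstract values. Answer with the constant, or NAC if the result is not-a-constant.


Meet operation: if both paths give the same constant, result is that constant; if they differ, result is NAC (not-a-constant).
Path A: 34, Path B: 41 -> differ
Result: not-a-constant -> NAC

NAC


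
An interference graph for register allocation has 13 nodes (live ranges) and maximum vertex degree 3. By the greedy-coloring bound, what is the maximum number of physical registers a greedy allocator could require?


Greedy coloring never needs more than (max_degree + 1) colors: when coloring a vertex, at most max_degree neighbors are already colored.
Upper bound = 3 + 1 = 4

4


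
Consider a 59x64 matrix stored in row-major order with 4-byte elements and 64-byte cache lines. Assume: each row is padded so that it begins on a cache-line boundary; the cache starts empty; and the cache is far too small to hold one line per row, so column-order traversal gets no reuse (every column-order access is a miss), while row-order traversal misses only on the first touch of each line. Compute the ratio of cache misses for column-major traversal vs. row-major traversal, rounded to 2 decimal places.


Each row occupies 64 * 4 = 256 bytes and starts on a line boundary, so it spans ceil(256 / 64) = 4 cache lines.
Row-major traversal misses (one per line touched): 59 * ceil(64 * 4 / 64) = 236
Column-major traversal misses (no reuse, every access misses): 59 * 64 = 3776
Ratio = 3776 / 236 = 16.0

16.0


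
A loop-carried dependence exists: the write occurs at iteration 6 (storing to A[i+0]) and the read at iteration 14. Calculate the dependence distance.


Distance = read iteration - write iteration
= 14 - 6 = 8

8


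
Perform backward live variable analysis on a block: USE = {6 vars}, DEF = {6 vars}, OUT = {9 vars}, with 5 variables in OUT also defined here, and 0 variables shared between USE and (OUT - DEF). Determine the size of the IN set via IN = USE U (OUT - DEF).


OUT - DEF: 9 - 5 = 4
|IN| = |USE| + |OUT - DEF| - |USE ∩ (OUT - DEF)| = 6 + 4 - 0 = 10

10


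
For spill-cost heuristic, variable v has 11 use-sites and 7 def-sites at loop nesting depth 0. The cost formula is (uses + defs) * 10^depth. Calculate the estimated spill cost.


uses + defs = 11 + 7 = 18
10^0 = 1
Spill cost = 18 * 1 = 18

18


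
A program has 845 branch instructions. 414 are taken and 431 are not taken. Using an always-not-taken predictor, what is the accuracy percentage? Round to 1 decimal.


Predictor: always-not-taken
Correct predictions = 431
Accuracy = 431 / 845 * 100 = 51.0%

51.0


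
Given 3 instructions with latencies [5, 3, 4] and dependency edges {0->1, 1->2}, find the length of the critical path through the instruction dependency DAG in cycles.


Compute longest path through dependency graph: dist(Ik) = max over predecessors of dist + latency(Ik).
dist(I0) = latency 5 = 5
dist(I1) = dist(I0) + 3 = 5 + 3 = 8
dist(I2) = dist(I1) + 4 = 8 + 4 = 12
Critical path = max dist = 12

12


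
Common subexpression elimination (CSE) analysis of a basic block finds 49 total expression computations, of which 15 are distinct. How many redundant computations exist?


CSE count = total expressions - unique expressions
= 49 - 15 = 34

34


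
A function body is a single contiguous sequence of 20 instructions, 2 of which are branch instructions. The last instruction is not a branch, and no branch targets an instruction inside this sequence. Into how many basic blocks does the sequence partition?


With no in-sequence branch targets, the leaders are the first instruction plus the instruction after each branch.
Number of basic blocks = branches + 1
= 2 + 1 = 3

3


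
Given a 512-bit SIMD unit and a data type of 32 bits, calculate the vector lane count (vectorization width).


Width = SIMD bits / data type bits
= 512 / 32 = 16

16


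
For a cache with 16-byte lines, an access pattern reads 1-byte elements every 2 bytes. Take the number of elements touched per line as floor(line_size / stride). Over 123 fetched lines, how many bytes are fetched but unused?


Elements per line = floor(16 / 2) = 8
Bytes used per line = 8 * 1 = 8
Wasted per line = 16 - 8 = 8
Total wasted = 8 * 123 = 984

984


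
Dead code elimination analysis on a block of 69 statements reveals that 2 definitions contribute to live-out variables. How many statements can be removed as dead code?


Dead code = total statements - live definitions
= 69 - 2 = 67

67


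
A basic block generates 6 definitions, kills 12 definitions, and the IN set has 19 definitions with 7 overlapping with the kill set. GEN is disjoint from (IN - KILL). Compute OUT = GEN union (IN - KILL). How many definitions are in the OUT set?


IN - KILL: 19 - 7 = 12 surviving definitions
OUT = GEN + surviving = 6 + 12 = 18

18


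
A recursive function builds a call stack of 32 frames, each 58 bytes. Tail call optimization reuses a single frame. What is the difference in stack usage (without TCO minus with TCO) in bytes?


Without TCO: 32 * 58 = 1856 bytes
With TCO: reuse 1 frame = 58 bytes
Savings = 1856 - 58 = 1798

1798


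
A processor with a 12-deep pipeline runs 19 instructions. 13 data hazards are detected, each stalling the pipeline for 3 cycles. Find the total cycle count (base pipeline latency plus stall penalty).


Base cycles = 12 + 19 - 1 = 30
Total stalls = 13 * 3 = 39
Total = 30 + 39 = 69

69


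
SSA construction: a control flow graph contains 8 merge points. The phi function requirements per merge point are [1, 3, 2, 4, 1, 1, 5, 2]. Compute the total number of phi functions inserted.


Total phi functions = sum of phi functions at each join node
= 1 + 3 + 2 + 4 + 1 + 1 + 5 + 2 = 19

19


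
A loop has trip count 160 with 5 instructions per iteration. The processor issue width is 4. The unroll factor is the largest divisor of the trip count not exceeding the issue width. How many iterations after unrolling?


Largest divisor of 160 <= 4 is 4
New iterations = 160 / 4 = 40

40


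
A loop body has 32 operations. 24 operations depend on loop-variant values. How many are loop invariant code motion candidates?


Invariant candidates = total - loop-dependent
= 32 - 24 = 8

8


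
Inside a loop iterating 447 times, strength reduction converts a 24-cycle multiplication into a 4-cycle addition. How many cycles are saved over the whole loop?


Per-iteration saving = 24 - 4 = 20
Total saved = 447 * 20 = 8940

8940
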